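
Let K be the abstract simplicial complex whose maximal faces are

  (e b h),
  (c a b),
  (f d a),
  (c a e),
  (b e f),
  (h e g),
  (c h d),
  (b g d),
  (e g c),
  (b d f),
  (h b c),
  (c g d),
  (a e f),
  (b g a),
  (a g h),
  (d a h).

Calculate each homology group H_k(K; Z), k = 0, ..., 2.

Fix the vertex order a < b < c < d < e < f < g < h and write every simplex with vertices in increasing order. Then dim K = 2 and the simplices of K are:

  0-simplices (8): a, b, c, d, e, f, g, h
  1-simplices (24): ab, ac, ad, ae, af, ag, ah, bc, bd, be, bf, bg, bh, cd, ce, cg, ch, df, dg, dh, ef, eg, eh, gh
  2-simplices (16): abc, abg, ace, adf, adh, aef, agh, bch, bdf, bdg, bef, beh, cdg, cdh, ceg, egh

Hence C_0 ≅ Z^8, C_1 ≅ Z^24, C_2 ≅ Z^16.

The boundary map ∂_1: C_1 → C_0 is given by ∂[p,q] = [q] − [p].
This gives a 8×24 integer matrix of rank 7; reducing to Smith normal form yields diagonal entries (1,1,1,1,1,1,1).

The boundary map ∂_2: C_2 → C_1 sends each 2-simplex [p,q,r] to [q,r] − [p,r] + [p,q]. For instance
  ∂abc = bc − ac + ab,
  ∂aef = ef − af + ae.
This gives a 24×16 integer matrix of rank 15; reducing to Smith normal form yields diagonal entries (1,1,1,1,1,1,1,1,1,1,1,1,1,1,1).

From H_k ≅ ker(∂_k) / im(∂_{k+1}) we obtain:

  H_0: rank C_0 − rank ∂_1 = 8 − 7 = 1, and the invariant factors of ∂_1 are all 1, so H_0 ≅ Z.
  H_1: rank ker ∂_1 − rank ∂_2 = (24 − 7) − 15 = 2, and the invariant factors of ∂_2 are all 1, so H_1 ≅ Z^2.
  H_2: rank ker ∂_2 − rank ∂_3 = (16 − 15) − 0 = 1, and there is no ∂_3, so H_2 ≅ Z.

H_0 = Z,  H_1 = Z^2,  H_2 = Z.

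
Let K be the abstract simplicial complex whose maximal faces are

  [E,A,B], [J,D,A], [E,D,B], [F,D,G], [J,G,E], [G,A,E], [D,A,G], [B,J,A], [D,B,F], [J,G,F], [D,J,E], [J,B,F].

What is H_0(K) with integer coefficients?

Fix the vertex order A < B < D < E < F < G < J and write every simplex with vertices in increasing order. Then dim K = 2 and the simplices of K are:

  0-simplices (7): A, B, D, E, F, G, J
  1-simplices (18): AB, AD, AE, AG, AJ, BD, BE, BF, BJ, DE, DF, DG, DJ, EG, EJ, FG, FJ, GJ
  2-simplices (12): ABE, ABJ, ADG, ADJ, AEG, BDE, BDF, BFJ, DEJ, DFG, EGJ, FGJ

giving chain groups C_0 ≅ Z^7, C_1 ≅ Z^18, C_2 ≅ Z^12.

Boundary ∂_1: C_1 → C_0 maps an edge to its endpoints' difference, ∂[p,q] = q − p. For instance
  ∂AB = B − A.
As a 7×18 matrix over Z this has rank 6, with invariant factors (1,1,1,1,1,1).

Boundary ∂_2: C_2 → C_1 acts by ∂[p,q,r] = [q,r] − [p,r] + [p,q]. For instance
  ∂ADG = DG − AG + AD,
  ∂FGJ = GJ − FJ + FG.
This gives a 18×12 integer matrix of rank 12; reducing to Smith normal form yields diagonal entries (1,1,1,1,1,1,1,1,1,1,1,2).

Reading off H_k = ker ∂_k / im ∂_{k+1}:

  H_0: rank C_0 − rank ∂_1 = 7 − 6 = 1, and the invariant factors of ∂_1 are all 1, so H_0 = Z.

H_0 = Z.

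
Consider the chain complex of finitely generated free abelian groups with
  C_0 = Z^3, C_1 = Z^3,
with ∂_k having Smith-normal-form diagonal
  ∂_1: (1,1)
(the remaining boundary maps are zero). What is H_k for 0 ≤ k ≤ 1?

H_0: b_0 = 3 − 0 − 2 = 1; torsion from ∂_1 factors > 1: none. So H_0 = Z.
H_1: b_1 = 3 − 2 − 0 = 1; torsion from ∂_2 factors > 1: none. So H_1 = Z.

H_0 = Z,  H_1 = Z.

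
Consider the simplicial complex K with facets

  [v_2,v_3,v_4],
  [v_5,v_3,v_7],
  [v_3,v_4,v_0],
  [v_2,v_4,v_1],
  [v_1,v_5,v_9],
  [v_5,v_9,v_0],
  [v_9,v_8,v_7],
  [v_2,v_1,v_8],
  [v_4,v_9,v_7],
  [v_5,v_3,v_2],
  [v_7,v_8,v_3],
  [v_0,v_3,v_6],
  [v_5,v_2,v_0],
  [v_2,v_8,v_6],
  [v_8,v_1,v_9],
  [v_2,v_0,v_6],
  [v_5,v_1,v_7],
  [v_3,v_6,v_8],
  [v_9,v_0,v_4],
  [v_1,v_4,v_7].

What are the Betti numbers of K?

K has 10 vertices, 30 edges, 20 triangles.
rank ∂_0 = 0, rank ∂_1 = 9 ⇒ b_0 = 10 − 0 − 9 = 1; all invariant factors of ∂_1 are 1 so no torsion. So H_0 = Z.
rank ∂_1 = 9, rank ∂_2 = 20 ⇒ b_1 = 30 − 9 − 20 = 1; ∂_2 has invariant factor(s) [2] giving torsion. So H_1 = Z × Z/2.
rank ∂_2 = 20, rank ∂_3 = 0 ⇒ b_2 = 20 − 20 − 0 = 0. So H_2 = 0.

b_0 = 1, b_1 = 1, b_2 = 0.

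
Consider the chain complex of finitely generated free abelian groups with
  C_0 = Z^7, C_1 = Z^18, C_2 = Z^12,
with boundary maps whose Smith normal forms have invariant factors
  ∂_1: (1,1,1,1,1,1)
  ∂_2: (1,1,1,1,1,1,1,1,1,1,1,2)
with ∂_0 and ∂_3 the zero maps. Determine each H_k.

H_0: b_0 = 7 − 0 − 6 = 1; torsion from ∂_1 factors > 1: none. So H_0 ≅ Z.
H_1: b_1 = 18 − 6 − 12 = 0; torsion from ∂_2 factors > 1: [2]. So H_1 ≅ Z/2.
H_2: b_2 = 12 − 12 − 0 = 0; torsion from ∂_3 factors > 1: none. So H_2 ≅ 0.

H_0 ≅ Z,  H_1 ≅ Z/2,  H_2 = 0.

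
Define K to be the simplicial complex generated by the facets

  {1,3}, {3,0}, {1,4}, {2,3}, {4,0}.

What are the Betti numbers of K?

Fix the vertex order 0 < 1 < 2 < 3 < 4 and write every simplex with vertices in increasing order. Then dim K = 1 and the simplices of K are:

  0-simplices (5): [0], [1], [2], [3], [4]
  1-simplices (5): [0,3], [0,4], [1,3], [1,4], [2,3]

Hence C_0 ≅ Z^5, C_1 ≅ Z^5.

∂_1: C_1 → C_0 is given by ∂[p,q] = [q] − [p].
The resulting 5×5 matrix has rank 4, and its Smith normal form has invariant factors (1,1,1,1).

From H_k ≅ ker(∂_k) / im(∂_{k+1}) we obtain:

  H_0: rank C_0 − rank ∂_1 = 5 − 4 = 1, and the invariant factors of ∂_1 are all 1, so H_0 ≅ Z.
  H_1: rank ker ∂_1 − rank ∂_2 = (5 − 4) − 0 = 1, and there is no ∂_2, so H_1 ≅ Z.

Hence the Betti numbers are b_0 = 1, b_1 = 1.

b_0 = 1, b_1 = 1.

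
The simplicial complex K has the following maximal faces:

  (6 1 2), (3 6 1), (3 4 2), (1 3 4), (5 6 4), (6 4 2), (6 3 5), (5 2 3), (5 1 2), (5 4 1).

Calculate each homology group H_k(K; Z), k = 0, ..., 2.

H_0 ≅ Z,  H_1 ≅ Z/2Z,  H_2 = 0.

Fix the vertex order 1 < 2 < 3 < 4 < 5 < 6 and write every simplex with vertices in increasing order. Then dim K = 2 and the simplices of K are:

  0-simplices (6): [1], [2], [3], [4], [5], [6]
  1-simplices (15): [1,2], [1,3], [1,4], [1,5], [1,6], [2,3], [2,4], [2,5], [2,6], [3,4], [3,5], [3,6], [4,5], [4,6], [5,6]
  2-simplices (10): [1,2,5], [1,2,6], [1,3,4], [1,3,6], [1,4,5], [2,3,4], [2,3,5], [2,4,6], [3,5,6], [4,5,6]

Hence C_0 ≅ Z^6, C_1 ≅ Z^15, C_2 ≅ Z^10.

∂_1: C_1 → C_0 is given by ∂[p,q] = [q] − [p]. For instance
  ∂[3,5] = [5] − [3].
As a 6×15 matrix over Z this has rank 5, with invariant factors (1,1,1,1,1).

Boundary ∂_2: C_2 → C_1 acts by ∂[p,q,r] = [q,r] − [p,r] + [p,q]. For instance
  ∂[1,2,6] = [2,6] − [1,6] + [1,2],
  ∂[1,3,4] = [3,4] − [1,4] + [1,3].
This gives a 15×10 integer matrix of rank 10; reducing to Smith normal form yields diagonal entries (1,1,1,1,1,1,1,1,1,2).

From H_k ≅ ker(∂_k) / im(∂_{k+1}) we obtain:

  H_0: rank C_0 − rank ∂_1 = 6 − 5 = 1, and the invariant factors of ∂_1 are all 1, so H_0 ≅ Z.
  H_1: rank ker ∂_1 − rank ∂_2 = (15 − 5) − 10 = 0, and ∂_2 has invariant factor 2 > 1, so H_1 ≅ Z/2Z.
  H_2: rank ker ∂_2 − rank ∂_3 = (10 − 10) − 0 = 0, and there is no ∂_3, so H_2 ≅ 0.

(K is a triangulation of the real projective plane RP^2.)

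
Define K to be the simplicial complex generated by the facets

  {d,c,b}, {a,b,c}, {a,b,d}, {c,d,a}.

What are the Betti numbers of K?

K has 4 vertices, 6 edges, 4 triangles.
rank ∂_0 = 0, rank ∂_1 = 3 ⇒ b_0 = 4 − 0 − 3 = 1; all invariant factors of ∂_1 are 1 so no torsion. So H_0 ≅ Z.
rank ∂_1 = 3, rank ∂_2 = 3 ⇒ b_1 = 6 − 3 − 3 = 0; all invariant factors of ∂_2 are 1 so no torsion. So H_1 ≅ 0.
rank ∂_2 = 3, rank ∂_3 = 0 ⇒ b_2 = 4 − 3 − 0 = 1. So H_2 ≅ Z.

b_0 = 1, b_1 = 0, b_2 = 1.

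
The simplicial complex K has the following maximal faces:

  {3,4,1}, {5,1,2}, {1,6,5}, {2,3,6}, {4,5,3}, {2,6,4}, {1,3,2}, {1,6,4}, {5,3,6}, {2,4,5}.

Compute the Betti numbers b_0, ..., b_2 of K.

b_0 = 1, b_1 = 0, b_2 = 0.

Take the total order 1 < 2 < 3 < 4 < 5 < 6 on the vertex set. Then K (dimension 2) consists of the simplices:

  0-simplices (6): [1], [2], [3], [4], [5], [6]
  1-simplices (15): [1,2], [1,3], [1,4], [1,5], [1,6], [2,3], [2,4], [2,5], [2,6], [3,4], [3,5], [3,6], [4,5], [4,6], [5,6]
  2-simplices (10): [1,2,3], [1,2,5], [1,3,4], [1,4,6], [1,5,6], [2,3,6], [2,4,5], [2,4,6], [3,4,5], [3,5,6]

giving chain groups C_0 ≅ Z^6, C_1 ≅ Z^15, C_2 ≅ Z^10.

The boundary map ∂_1: C_1 → C_0 sends each edge [p,q] (with p < q) to q − p.
As a 6×15 matrix over Z this has rank 5, with invariant factors (1,1,1,1,1).

The boundary map ∂_2: C_2 → C_1 acts by ∂[p,q,r] = [q,r] − [p,r] + [p,q]. For instance
  ∂[1,4,6] = [4,6] − [1,6] + [1,4],
  ∂[3,5,6] = [5,6] − [3,6] + [3,5].
As a 15×10 matrix over Z this has rank 10, with invariant factors (1,1,1,1,1,1,1,1,1,2).

Computing H_k = (kernel of ∂_k) / (image of ∂_{k+1}):

  H_0: rank C_0 − rank ∂_1 = 6 − 5 = 1, and the invariant factors of ∂_1 are all 1, so H_0 = Z.
  H_1: rank ker ∂_1 − rank ∂_2 = (15 − 5) − 10 = 0, and ∂_2 has invariant factor 2 > 1, so H_1 = Z/2.
  H_2: rank ker ∂_2 − rank ∂_3 = (10 − 10) − 0 = 0, and there is no ∂_3, so H_2 = 0.

(K is a triangulation of the real projective plane RP^2.)

Hence the Betti numbers are b_0 = 1, b_1 = 0, b_2 = 0.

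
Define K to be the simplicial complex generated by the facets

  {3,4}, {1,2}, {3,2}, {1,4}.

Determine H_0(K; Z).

H_0 = Z.

Order the vertices as 1 < 2 < 3 < 4. Listing each simplex with vertices in this order, K has dimension 1 with simplices:

  0-simplices (4): [1], [2], [3], [4]
  1-simplices (4): [1,2], [1,4], [2,3], [3,4]

Hence C_0 ≅ Z^4, C_1 ≅ Z^4.

∂_1: C_1 → C_0 is given by ∂[p,q] = [q] − [p]. For instance
  ∂[1,4] = [4] − [1].
As a 4×4 matrix over Z this has rank 3, with invariant factors (1,1,1).

Now H_k = ker ∂_k / im ∂_{k+1}, so:

  H_0: rank C_0 − rank ∂_1 = 4 − 3 = 1, and the invariant factors of ∂_1 are all 1, so H_0 = Z.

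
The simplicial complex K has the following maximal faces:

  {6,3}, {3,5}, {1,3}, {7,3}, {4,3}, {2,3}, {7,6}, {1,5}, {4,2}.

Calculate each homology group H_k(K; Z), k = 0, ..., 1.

Order the vertices as 1 < 2 < 3 < 4 < 5 < 6 < 7. Listing each simplex with vertices in this order, K has dimension 1 with simplices:

  0-simplices (7): [1], [2], [3], [4], [5], [6], [7]
  1-simplices (9): [1,3], [1,5], [2,3], [2,4], [3,4], [3,5], [3,6], [3,7], [6,7]

giving chain groups C_0 ≅ Z^7, C_1 ≅ Z^9.

Boundary ∂_1: C_1 → C_0 is given by ∂[p,q] = [q] − [p]. For instance
  ∂[1,3] = [3] − [1].
As a 7×9 matrix over Z this has rank 6, with invariant factors (1,1,1,1,1,1).

Reading off H_k = ker ∂_k / im ∂_{k+1}:

  H_0: rank C_0 − rank ∂_1 = 7 − 6 = 1, and the invariant factors of ∂_1 are all 1, so H_0 ≅ Z.
  H_1: rank ker ∂_1 − rank ∂_2 = (9 − 6) − 0 = 3, and there is no ∂_2, so H_1 ≅ Z^3.

(K is a triangulation of a wedge of 3 circles.)

H_0 = Z,  H_1 = Z^3.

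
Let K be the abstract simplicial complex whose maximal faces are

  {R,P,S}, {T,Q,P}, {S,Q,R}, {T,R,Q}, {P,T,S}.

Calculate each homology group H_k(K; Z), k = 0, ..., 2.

H_0 ≅ Z,  H_1 ≅ Z,  H_2 = 0.

Fix the vertex order P < Q < R < S < T and write every simplex with vertices in increasing order. Then dim K = 2 and the simplices of K are:

  0-simplices (5): P, Q, R, S, T
  1-simplices (10): PQ, PR, PS, PT, QR, QS, QT, RS, RT, ST
  2-simplices (5): PQT, PRS, PST, QRS, QRT

Hence C_0 ≅ Z^5, C_1 ≅ Z^10, C_2 ≅ Z^5.

∂_1: C_1 → C_0 maps an edge to its endpoints' difference, ∂[p,q] = q − p. For instance
  ∂PQ = Q − P.
The resulting 5×10 matrix has rank 4, and its Smith normal form has invariant factors (1,1,1,1).

The boundary map ∂_2: C_2 → C_1 acts by ∂[p,q,r] = [q,r] − [p,r] + [p,q]. For instance
  ∂QRT = RT − QT + QR,
  ∂QRS = RS − QS + QR.
The resulting 10×5 matrix has rank 5, and its Smith normal form has invariant factors (1,1,1,1,1).

From H_k ≅ ker(∂_k) / im(∂_{k+1}) we obtain:

  H_0: rank C_0 − rank ∂_1 = 5 − 4 = 1, and the invariant factors of ∂_1 are all 1, so H_0 = Z.
  H_1: rank ker ∂_1 − rank ∂_2 = (10 − 4) − 5 = 1, and the invariant factors of ∂_2 are all 1, so H_1 = Z.
  H_2: rank ker ∂_2 − rank ∂_3 = (5 − 5) − 0 = 0, and there is no ∂_3, so H_2 = 0.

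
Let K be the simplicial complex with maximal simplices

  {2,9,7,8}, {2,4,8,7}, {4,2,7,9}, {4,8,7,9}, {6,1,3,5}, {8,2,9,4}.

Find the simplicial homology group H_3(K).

Fix the vertex order 1 < 2 < 3 < 4 < 5 < 6 < 7 < 8 < 9 and write every simplex with vertices in increasing order. Then dim K = 3 and the simplices of K are:

  0-simplices (9): [1], [2], [3], [4], [5], [6], [7], [8], [9]
  1-simplices (16): [1,3], [1,5], [1,6], [2,4], [2,7], [2,8], [2,9], [3,5], [3,6], [4,7], [4,8], [4,9], [5,6], [7,8], [7,9], [8,9]
  2-simplices (14): [1,3,5], [1,3,6], [1,5,6], [2,4,7], [2,4,8], [2,4,9], [2,7,8], [2,7,9], [2,8,9], [3,5,6], [4,7,8], [4,7,9], [4,8,9], [7,8,9]
  3-simplices (6): [1,3,5,6], [2,4,7,8], [2,4,7,9], [2,4,8,9], [2,7,8,9], [4,7,8,9]

giving chain groups C_0 ≅ Z^9, C_1 ≅ Z^16, C_2 ≅ Z^14, C_3 ≅ Z^6.

Boundary ∂_1: C_1 → C_0 is given by ∂[p,q] = [q] − [p].
The 9×16 boundary matrix has rank 7 and Smith normal form diag(1,1,1,1,1,1,1).

Boundary ∂_2: C_2 → C_1 sends each 2-simplex [p,q,r] to [q,r] − [p,r] + [p,q]. For instance
  ∂[4,7,8] = [7,8] − [4,8] + [4,7],
  ∂[7,8,9] = [8,9] − [7,9] + [7,8].
As a 16×14 matrix over Z this has rank 9, with invariant factors (1,1,1,1,1,1,1,1,1).

∂_3: C_3 → C_2 sends each 3-simplex σ to the alternating sum Σ_i (−1)^i (σ with its i-th vertex removed). For instance
  ∂[2,7,8,9] = [7,8,9] − [2,8,9] + [2,7,9] − [2,7,8],
  ∂[1,3,5,6] = [3,5,6] − [1,5,6] + [1,3,6] − [1,3,5].
This gives a 14×6 integer matrix of rank 5; reducing to Smith normal form yields diagonal entries (1,1,1,1,1).

Computing H_k = (kernel of ∂_k) / (image of ∂_{k+1}):

  H_3: rank ker ∂_3 − rank ∂_4 = (6 − 5) − 0 = 1, and there is no ∂_4, so H_3 ≅ Z.

(K is a triangulation of the disjoint union of the 3-simplex and the 3-sphere S^3.)

H_3 = Z.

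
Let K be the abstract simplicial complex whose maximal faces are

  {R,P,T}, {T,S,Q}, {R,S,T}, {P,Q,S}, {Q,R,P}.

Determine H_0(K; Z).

We work with the vertex ordering P < Q < R < S < T. The simplices of K, each written with vertices in increasing order, are:

  0-simplices (5): P, Q, R, S, T
  1-simplices (10): PQ, PR, PS, PT, QR, QS, QT, RS, RT, ST
  2-simplices (5): PQR, PQS, PRT, QST, RST

Hence C_0 ≅ Z^5, C_1 ≅ Z^10, C_2 ≅ Z^5.

The boundary map ∂_1: C_1 → C_0 is given by ∂[p,q] = [q] − [p]. For instance
  ∂QT = T − Q.
This gives a 5×10 integer matrix of rank 4; reducing to Smith normal form yields diagonal entries (1,1,1,1).

Boundary ∂_2: C_2 → C_1 maps a triangle to the signed sum of its edges. For instance
  ∂PRT = RT − PT + PR,
  ∂PQS = QS − PS + PQ.
The 10×5 boundary matrix has rank 5 and Smith normal form diag(1,1,1,1,1).

Now H_k = ker ∂_k / im ∂_{k+1}, so:

  H_0: rank C_0 − rank ∂_1 = 5 − 4 = 1, and the invariant factors of ∂_1 are all 1, so H_0 ≅ Z.

H_0 ≅ Z.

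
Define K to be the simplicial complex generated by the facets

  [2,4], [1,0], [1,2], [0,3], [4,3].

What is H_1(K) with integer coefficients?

H_1 ≅ Z.

Fix the vertex order 0 < 1 < 2 < 3 < 4 and write every simplex with vertices in increasing order. Then dim K = 1 and the simplices of K are:

  0-simplices (5): [0], [1], [2], [3], [4]
  1-simplices (5): [0,1], [0,3], [1,2], [2,4], [3,4]

giving chain groups C_0 ≅ Z^5, C_1 ≅ Z^5.

Boundary ∂_1: C_1 → C_0 sends each edge [p,q] (with p < q) to q − p. For instance
  ∂[1,2] = [2] − [1].
The 5×5 boundary matrix has rank 4 and Smith normal form diag(1,1,1,1).

Computing H_k = (kernel of ∂_k) / (image of ∂_{k+1}):

  H_1: rank ker ∂_1 − rank ∂_2 = (5 − 4) − 0 = 1, and there is no ∂_2, so H_1 ≅ Z.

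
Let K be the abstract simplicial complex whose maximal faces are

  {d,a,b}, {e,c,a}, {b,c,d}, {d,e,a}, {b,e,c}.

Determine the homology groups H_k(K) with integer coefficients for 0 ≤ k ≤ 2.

H_0 ≅ Z,  H_1 ≅ Z,  H_2 = 0.

Take the total order a < b < c < d < e on the vertex set. Then K (dimension 2) consists of the simplices:

  0-simplices (5): a, b, c, d, e
  1-simplices (10): ab, ac, ad, ae, bc, bd, be, cd, ce, de
  2-simplices (5): abd, ace, ade, bcd, bce

Hence C_0 ≅ Z^5, C_1 ≅ Z^10, C_2 ≅ Z^5.

The boundary map ∂_1: C_1 → C_0 sends each edge [p,q] (with p < q) to q − p. For instance
  ∂be = e − b.
The resulting 5×10 matrix has rank 4, and its Smith normal form has invariant factors (1,1,1,1).

The boundary map ∂_2: C_2 → C_1 sends each 2-simplex [p,q,r] to [q,r] − [p,r] + [p,q]. For instance
  ∂ade = de − ae + ad,
  ∂abd = bd − ad + ab.
This gives a 10×5 integer matrix of rank 5; reducing to Smith normal form yields diagonal entries (1,1,1,1,1).

Reading off H_k = ker ∂_k / im ∂_{k+1}:

  H_0: rank C_0 − rank ∂_1 = 5 − 4 = 1, and the invariant factors of ∂_1 are all 1, so H_0 = Z.
  H_1: rank ker ∂_1 − rank ∂_2 = (10 − 4) − 5 = 1, and the invariant factors of ∂_2 are all 1, so H_1 = Z.
  H_2: rank ker ∂_2 − rank ∂_3 = (5 − 5) − 0 = 0, and there is no ∂_3, so H_2 = 0.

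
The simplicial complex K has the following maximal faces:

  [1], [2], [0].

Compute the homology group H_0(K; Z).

H_0 ≅ Z^3.

Order the vertices as 0 < 1 < 2. Listing each simplex with vertices in this order, K has dimension 0 with simplices:

  0-simplices (3): [0], [1], [2]

giving chain groups C_0 ≅ Z^3.

Computing H_k = (kernel of ∂_k) / (image of ∂_{k+1}):

  H_0: rank C_0 − rank ∂_1 = 3 − 0 = 3, and there is no ∂_1, so H_0 = Z^3.

(K is a triangulation of a set of 3 points.)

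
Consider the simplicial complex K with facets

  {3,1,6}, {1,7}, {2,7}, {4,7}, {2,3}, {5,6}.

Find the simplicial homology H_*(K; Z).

We work with the vertex ordering 1 < 2 < 3 < 4 < 5 < 6 < 7. The simplices of K, each written with vertices in increasing order, are:

  0-simplices (7): [1], [2], [3], [4], [5], [6], [7]
  1-simplices (8): [1,3], [1,6], [1,7], [2,3], [2,7], [3,6], [4,7], [5,6]
  2-simplices (1): [1,3,6]

giving chain groups C_0 ≅ Z^7, C_1 ≅ Z^8, C_2 ≅ Z^1.

The boundary map ∂_1: C_1 → C_0 maps an edge to its endpoints' difference, ∂[p,q] = q − p. For instance
  ∂[5,6] = [6] − [5].
This gives a 7×8 integer matrix of rank 6; reducing to Smith normal form yields diagonal entries (1,1,1,1,1,1).

∂_2: C_2 → C_1 maps a triangle to the signed sum of its edges. For instance
  ∂[1,3,6] = [3,6] − [1,6] + [1,3].
As a 8×1 matrix over Z this has rank 1, with invariant factors (1).

Reading off H_k = ker ∂_k / im ∂_{k+1}:

  H_0: rank C_0 − rank ∂_1 = 7 − 6 = 1, and the invariant factors of ∂_1 are all 1, so H_0 ≅ Z.
  H_1: rank ker ∂_1 − rank ∂_2 = (8 − 6) − 1 = 1, and the invariant factors of ∂_2 are all 1, so H_1 ≅ Z.
  H_2: rank ker ∂_2 − rank ∂_3 = (1 − 1) − 0 = 0, and there is no ∂_3, so H_2 ≅ 0.

H_0 = Z,  H_1 = Z,  H_2 = 0.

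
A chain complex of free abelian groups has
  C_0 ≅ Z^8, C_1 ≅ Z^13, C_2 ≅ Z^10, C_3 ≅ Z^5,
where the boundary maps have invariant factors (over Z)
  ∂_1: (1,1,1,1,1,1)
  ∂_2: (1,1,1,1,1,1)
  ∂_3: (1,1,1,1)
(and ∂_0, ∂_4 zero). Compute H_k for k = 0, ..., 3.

H_0: b_0 = 8 − 0 − 6 = 2; torsion from ∂_1 factors > 1: none. So H_0 = Z^2.
H_1: b_1 = 13 − 6 − 6 = 1; torsion from ∂_2 factors > 1: none. So H_1 = Z.
H_2: b_2 = 10 − 6 − 4 = 0; torsion from ∂_3 factors > 1: none. So H_2 = 0.
H_3: b_3 = 5 − 4 − 0 = 1; torsion from ∂_4 factors > 1: none. So H_3 = Z.

H_0 = Z^2,  H_1 = Z,  H_2 = 0,  H_3 = Z.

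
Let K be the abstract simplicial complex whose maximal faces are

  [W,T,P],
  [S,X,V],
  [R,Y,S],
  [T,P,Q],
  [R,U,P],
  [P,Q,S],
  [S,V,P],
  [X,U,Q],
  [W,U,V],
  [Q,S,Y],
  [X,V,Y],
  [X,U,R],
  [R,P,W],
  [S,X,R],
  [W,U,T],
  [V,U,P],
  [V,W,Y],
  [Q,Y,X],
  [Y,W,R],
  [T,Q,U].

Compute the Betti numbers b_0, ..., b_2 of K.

Fix the vertex order P < Q < R < S < T < U < V < W < X < Y and write every simplex with vertices in increasing order. Then dim K = 2 and the simplices of K are:

  0-simplices (10): P, Q, R, S, T, U, V, W, X, Y
  1-simplices (30): PQ, PR, PS, PT, PU, PV, PW, QS, QT, QU, QX, QY, RS, RU, RW, RX, RY, SV, SX, SY, TU, TW, UV, UW, UX, VW, VX, VY, WY, XY
  2-simplices (20): PQS, PQT, PRU, PRW, PSV, PTW, PUV, QSY, QTU, QUX, QXY, RSX, RSY, RUX, RWY, SVX, TUW, UVW, VWY, VXY

Hence C_0 ≅ Z^10, C_1 ≅ Z^30, C_2 ≅ Z^20.

∂_1: C_1 → C_0 sends each edge [p,q] (with p < q) to q − p. For instance
  ∂RX = X − R.
As a 10×30 matrix over Z this has rank 9, with invariant factors (1,1,1,1,1,1,1,1,1).

∂_2: C_2 → C_1 maps a triangle to the signed sum of its edges. For instance
  ∂RUX = UX − RX + RU,
  ∂PTW = TW − PW + PT.
This gives a 30×20 integer matrix of rank 20; reducing to Smith normal form yields diagonal entries (1,1,1,1,1,1,1,1,1,1,1,1,1,1,1,1,1,1,1,2).

Computing H_k = (kernel of ∂_k) / (image of ∂_{k+1}):

  H_0: rank C_0 − rank ∂_1 = 10 − 9 = 1, and the invariant factors of ∂_1 are all 1, so H_0 ≅ Z.
  H_1: rank ker ∂_1 − rank ∂_2 = (30 − 9) − 20 = 1, and ∂_2 has invariant factor 2 > 1, so H_1 ≅ Z ⊕ Z/2Z.
  H_2: rank ker ∂_2 − rank ∂_3 = (20 − 20) − 0 = 0, and there is no ∂_3, so H_2 ≅ 0.

Hence the Betti numbers are b_0 = 1, b_1 = 1, b_2 = 0.

b_0 = 1, b_1 = 1, b_2 = 0.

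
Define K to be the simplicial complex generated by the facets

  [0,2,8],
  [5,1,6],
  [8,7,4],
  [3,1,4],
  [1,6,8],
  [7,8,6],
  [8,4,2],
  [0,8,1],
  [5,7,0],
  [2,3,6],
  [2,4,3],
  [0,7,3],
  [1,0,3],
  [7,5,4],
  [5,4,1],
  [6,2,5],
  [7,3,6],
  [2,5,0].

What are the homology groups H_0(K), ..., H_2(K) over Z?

H_0 ≅ Z,  H_1 ≅ Z^2,  H_2 ≅ Z.

Fix the vertex order 0 < 1 < 2 < 3 < 4 < 5 < 6 < 7 < 8 and write every simplex with vertices in increasing order. Then dim K = 2 and the simplices of K are:

  0-simplices (9): [0], [1], [2], [3], [4], [5], [6], [7], [8]
  1-simplices (27): (27 of them)
  2-simplices (18): [0,1,3], [0,1,8], [0,2,5], [0,2,8], [0,3,7], [0,5,7], [1,3,4], [1,4,5], [1,5,6], [1,6,8], [2,3,4], [2,3,6], [2,4,8], [2,5,6], [3,6,7], [4,5,7], [4,7,8], [6,7,8]

Hence C_0 ≅ Z^9, C_1 ≅ Z^27, C_2 ≅ Z^18.

∂_1: C_1 → C_0 maps an edge to its endpoints' difference, ∂[p,q] = q − p.
This gives a 9×27 integer matrix of rank 8; reducing to Smith normal form yields diagonal entries (1,1,1,1,1,1,1,1).

∂_2: C_2 → C_1 maps a triangle to the signed sum of its edges. For instance
  ∂[2,5,6] = [5,6] − [2,6] + [2,5],
  ∂[0,1,3] = [1,3] − [0,3] + [0,1].
As a 27×18 matrix over Z this has rank 17, with invariant factors (1,1,1,1,1,1,1,1,1,1,1,1,1,1,1,1,1).

From H_k ≅ ker(∂_k) / im(∂_{k+1}) we obtain:

  H_0: rank C_0 − rank ∂_1 = 9 − 8 = 1, and the invariant factors of ∂_1 are all 1, so H_0 = Z.
  H_1: rank ker ∂_1 − rank ∂_2 = (27 − 8) − 17 = 2, and the invariant factors of ∂_2 are all 1, so H_1 = Z^2.
  H_2: rank ker ∂_2 − rank ∂_3 = (18 − 17) − 0 = 1, and there is no ∂_3, so H_2 = Z.

As a check, the Euler characteristic is 9 − 27 + 18 = 0, which agrees with 1 − 2 + 1 = 0.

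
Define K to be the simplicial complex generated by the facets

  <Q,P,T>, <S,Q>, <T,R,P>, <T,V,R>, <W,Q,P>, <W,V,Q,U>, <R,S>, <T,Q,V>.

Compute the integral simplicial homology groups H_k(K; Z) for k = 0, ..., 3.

H_0 = Z,  H_1 = Z,  H_2 = 0,  H_3 = 0.

K has 8 vertices, 16 edges, 9 triangles, 1 3-simplex.
rank ∂_0 = 0, rank ∂_1 = 7 ⇒ b_0 = 8 − 0 − 7 = 1; all invariant factors of ∂_1 are 1 so no torsion. So H_0 ≅ Z.
rank ∂_1 = 7, rank ∂_2 = 8 ⇒ b_1 = 16 − 7 − 8 = 1; all invariant factors of ∂_2 are 1 so no torsion. So H_1 ≅ Z.
rank ∂_2 = 8, rank ∂_3 = 1 ⇒ b_2 = 9 − 8 − 1 = 0; all invariant factors of ∂_3 are 1 so no torsion. So H_2 ≅ 0.
rank ∂_3 = 1, rank ∂_4 = 0 ⇒ b_3 = 1 − 1 − 0 = 0. So H_3 ≅ 0.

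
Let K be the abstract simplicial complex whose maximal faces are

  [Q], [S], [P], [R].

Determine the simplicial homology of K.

H_0 = Z^4.

Take the total order P < Q < R < S on the vertex set. Then K (dimension 0) consists of the simplices:

  0-simplices (4): P, Q, R, S

so the chain groups are C_0 ≅ Z^4.

Now H_k = ker ∂_k / im ∂_{k+1}, so:

  H_0: rank C_0 − rank ∂_1 = 4 − 0 = 4, and there is no ∂_1, so H_0 ≅ Z^4.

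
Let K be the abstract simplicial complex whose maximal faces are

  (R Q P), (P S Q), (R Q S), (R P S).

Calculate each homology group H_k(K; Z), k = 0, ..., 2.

H_0 = Z,  H_1 = 0,  H_2 = Z.

K has 4 vertices, 6 edges, 4 triangles.
rank ∂_0 = 0, rank ∂_1 = 3 ⇒ b_0 = 4 − 0 − 3 = 1; all invariant factors of ∂_1 are 1 so no torsion. So H_0 = Z.
rank ∂_1 = 3, rank ∂_2 = 3 ⇒ b_1 = 6 − 3 − 3 = 0; all invariant factors of ∂_2 are 1 so no torsion. So H_1 = 0.
rank ∂_2 = 3, rank ∂_3 = 0 ⇒ b_2 = 4 − 3 − 0 = 1. So H_2 = Z.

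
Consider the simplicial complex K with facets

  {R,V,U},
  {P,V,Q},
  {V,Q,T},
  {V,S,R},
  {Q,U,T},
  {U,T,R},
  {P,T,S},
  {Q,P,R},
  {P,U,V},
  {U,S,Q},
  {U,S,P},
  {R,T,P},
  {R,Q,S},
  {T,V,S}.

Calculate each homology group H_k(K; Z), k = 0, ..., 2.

We work with the vertex ordering P < Q < R < S < T < U < V. The simplices of K, each written with vertices in increasing order, are:

  0-simplices (7): P, Q, R, S, T, U, V
  1-simplices (21): PQ, PR, PS, PT, PU, PV, QR, QS, QT, QU, QV, RS, RT, RU, RV, ST, SU, SV, TU, TV, UV
  2-simplices (14): PQR, PQV, PRT, PST, PSU, PUV, QRS, QSU, QTU, QTV, RSV, RTU, RUV, STV

so the chain groups are C_0 ≅ Z^7, C_1 ≅ Z^21, C_2 ≅ Z^14.

Boundary ∂_1: C_1 → C_0 sends each edge [p,q] (with p < q) to q − p. For instance
  ∂QT = T − Q.
This gives a 7×21 integer matrix of rank 6; reducing to Smith normal form yields diagonal entries (1,1,1,1,1,1).

The boundary map ∂_2: C_2 → C_1 maps a triangle to the signed sum of its edges. For instance
  ∂STV = TV − SV + ST,
  ∂PUV = UV − PV + PU.
This gives a 21×14 integer matrix of rank 13; reducing to Smith normal form yields diagonal entries (1,1,1,1,1,1,1,1,1,1,1,1,1).

Computing H_k = (kernel of ∂_k) / (image of ∂_{k+1}):

  H_0: rank C_0 − rank ∂_1 = 7 − 6 = 1, and the invariant factors of ∂_1 are all 1, so H_0 ≅ Z.
  H_1: rank ker ∂_1 − rank ∂_2 = (21 − 6) − 13 = 2, and the invariant factors of ∂_2 are all 1, so H_1 ≅ Z^2.
  H_2: rank ker ∂_2 − rank ∂_3 = (14 − 13) − 0 = 1, and there is no ∂_3, so H_2 ≅ Z.

As a check, the Euler characteristic is 7 − 21 + 14 = 0, which agrees with 1 − 2 + 1 = 0.
(K is a triangulation of the torus T^2.)

H_0 = Z,  H_1 = Z^2,  H_2 = Z.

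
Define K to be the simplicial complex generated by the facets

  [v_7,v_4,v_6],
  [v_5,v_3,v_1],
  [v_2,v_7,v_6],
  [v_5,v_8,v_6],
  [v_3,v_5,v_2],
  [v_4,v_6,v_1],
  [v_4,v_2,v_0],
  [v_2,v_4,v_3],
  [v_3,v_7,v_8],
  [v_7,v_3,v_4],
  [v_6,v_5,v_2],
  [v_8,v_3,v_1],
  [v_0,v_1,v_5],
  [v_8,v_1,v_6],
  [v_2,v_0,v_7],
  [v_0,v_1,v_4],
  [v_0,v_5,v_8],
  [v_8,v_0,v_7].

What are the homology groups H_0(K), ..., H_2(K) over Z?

H_0 ≅ Z,  H_1 ≅ Z ⊕ Z/2,  H_2 = 0.

Order the vertices as v_0 < v_1 < v_2 < v_3 < v_4 < v_5 < v_6 < v_7 < v_8. Listing each simplex with vertices in this order, K has dimension 2 with simplices:

  0-simplices (9): [v_0], [v_1], [v_2], [v_3], [v_4], [v_5], [v_6], [v_7], [v_8]
  1-simplices (27): (27 of them)
  2-simplices (18): (18 of them)

Hence C_0 ≅ Z^9, C_1 ≅ Z^27, C_2 ≅ Z^18.

The boundary map ∂_1: C_1 → C_0 is given by ∂[p,q] = [q] − [p].
As a 9×27 matrix over Z this has rank 8, with invariant factors (1,1,1,1,1,1,1,1).

∂_2: C_2 → C_1 maps a triangle to the signed sum of its edges. For instance
  ∂[v_2,v_3,v_5] = [v_3,v_5] − [v_2,v_5] + [v_2,v_3],
  ∂[v_0,v_7,v_8] = [v_7,v_8] − [v_0,v_8] + [v_0,v_7].
As a 27×18 matrix over Z this has rank 18, with invariant factors (1,1,1,1,1,1,1,1,1,1,1,1,1,1,1,1,1,2).

Computing H_k = (kernel of ∂_k) / (image of ∂_{k+1}):

  H_0: rank C_0 − rank ∂_1 = 9 − 8 = 1, and the invariant factors of ∂_1 are all 1, so H_0 = Z.
  H_1: rank ker ∂_1 − rank ∂_2 = (27 − 8) − 18 = 1, and ∂_2 has invariant factor 2 > 1, so H_1 = Z ⊕ Z/2.
  H_2: rank ker ∂_2 − rank ∂_3 = (18 − 18) − 0 = 0, and there is no ∂_3, so H_2 = 0.

As a check, the Euler characteristic is 9 − 27 + 18 = 0, which agrees with 1 − 1 + 0 = 0.
(K is a triangulation of the Klein bottle.)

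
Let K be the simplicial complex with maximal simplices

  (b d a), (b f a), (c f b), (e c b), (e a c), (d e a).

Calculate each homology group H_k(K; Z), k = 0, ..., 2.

H_0 ≅ Z,  H_1 ≅ Z,  H_2 = 0.

Order the vertices as a < b < c < d < e < f. Listing each simplex with vertices in this order, K has dimension 2 with simplices:

  0-simplices (6): a, b, c, d, e, f
  1-simplices (12): ab, ac, ad, ae, af, bc, bd, be, bf, ce, cf, de
  2-simplices (6): abd, abf, ace, ade, bce, bcf

Hence C_0 ≅ Z^6, C_1 ≅ Z^12, C_2 ≅ Z^6.

Boundary ∂_1: C_1 → C_0 sends each edge [p,q] (with p < q) to q − p. For instance
  ∂af = f − a.
As a 6×12 matrix over Z this has rank 5, with invariant factors (1,1,1,1,1).

Boundary ∂_2: C_2 → C_1 sends each 2-simplex [p,q,r] to [q,r] − [p,r] + [p,q]. For instance
  ∂ade = de − ae + ad,
  ∂bcf = cf − bf + bc.
As a 12×6 matrix over Z this has rank 6, with invariant factors (1,1,1,1,1,1).

Reading off H_k = ker ∂_k / im ∂_{k+1}:

  H_0: rank C_0 − rank ∂_1 = 6 − 5 = 1, and the invariant factors of ∂_1 are all 1, so H_0 = Z.
  H_1: rank ker ∂_1 − rank ∂_2 = (12 − 5) − 6 = 1, and the invariant factors of ∂_2 are all 1, so H_1 = Z.
  H_2: rank ker ∂_2 − rank ∂_3 = (6 − 6) − 0 = 0, and there is no ∂_3, so H_2 = 0.

As a check, the Euler characteristic is 6 − 12 + 6 = 0, which agrees with 1 − 1 + 0 = 0.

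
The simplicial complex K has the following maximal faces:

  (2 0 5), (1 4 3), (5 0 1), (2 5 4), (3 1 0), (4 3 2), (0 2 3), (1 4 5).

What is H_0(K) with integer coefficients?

K has 6 vertices, 12 edges, 8 triangles.
rank ∂_0 = 0, rank ∂_1 = 5 ⇒ b_0 = 6 − 0 − 5 = 1; all invariant factors of ∂_1 are 1 so no torsion. So H_0 = Z.

H_0 ≅ Z.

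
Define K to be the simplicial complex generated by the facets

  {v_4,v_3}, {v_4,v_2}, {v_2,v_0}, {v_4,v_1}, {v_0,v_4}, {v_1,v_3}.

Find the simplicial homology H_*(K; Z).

Order the vertices as v_0 < v_1 < v_2 < v_3 < v_4. Listing each simplex with vertices in this order, K has dimension 1 with simplices:

  0-simplices (5): [v_0], [v_1], [v_2], [v_3], [v_4]
  1-simplices (6): [v_0,v_2], [v_0,v_4], [v_1,v_3], [v_1,v_4], [v_2,v_4], [v_3,v_4]

Hence C_0 ≅ Z^5, C_1 ≅ Z^6.

Boundary ∂_1: C_1 → C_0 is given by ∂[p,q] = [q] − [p]. For instance
  ∂[v_1,v_4] = [v_4] − [v_1].
The 5×6 boundary matrix has rank 4 and Smith normal form diag(1,1,1,1).

Now H_k = ker ∂_k / im ∂_{k+1}, so:

  H_0: rank C_0 − rank ∂_1 = 5 − 4 = 1, and the invariant factors of ∂_1 are all 1, so H_0 = Z.
  H_1: rank ker ∂_1 − rank ∂_2 = (6 − 4) − 0 = 2, and there is no ∂_2, so H_1 = Z^2.

As a check, the Euler characteristic is 5 − 6 = -1, which agrees with 1 − 2 = -1.
(K is a triangulation of a wedge of 2 circles.)

H_0 ≅ Z,  H_1 ≅ Z^2.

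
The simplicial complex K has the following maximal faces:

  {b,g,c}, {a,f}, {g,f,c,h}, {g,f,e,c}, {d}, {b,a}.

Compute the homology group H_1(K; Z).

Order the vertices as a < b < c < d < e < f < g < h. Listing each simplex with vertices in this order, K has dimension 3 with simplices:

  0-simplices (8): a, b, c, d, e, f, g, h
  1-simplices (13): ab, af, bc, bg, ce, cf, cg, ch, ef, eg, fg, fh, gh
  2-simplices (8): bcg, cef, ceg, cfg, cfh, cgh, efg, fgh
  3-simplices (2): cefg, cfgh

so the chain groups are C_0 ≅ Z^8, C_1 ≅ Z^13, C_2 ≅ Z^8, C_3 ≅ Z^2.

The boundary map ∂_1: C_1 → C_0 sends each edge [p,q] (with p < q) to q − p. For instance
  ∂fg = g − f.
The resulting 8×13 matrix has rank 6, and its Smith normal form has invariant factors (1,1,1,1,1,1).

Boundary ∂_2: C_2 → C_1 acts by ∂[p,q,r] = [q,r] − [p,r] + [p,q]. For instance
  ∂cef = ef − cf + ce,
  ∂fgh = gh − fh + fg.
The 13×8 boundary matrix has rank 6 and Smith normal form diag(1,1,1,1,1,1).

The boundary map ∂_3: C_3 → C_2 sends each 3-simplex σ to the alternating sum Σ_i (−1)^i (σ with its i-th vertex removed). For instance
  ∂cefg = efg − cfg + ceg − cef,
  ∂cfgh = fgh − cgh + cfh − cfg.
This gives a 8×2 integer matrix of rank 2; reducing to Smith normal form yields diagonal entries (1,1).

Reading off H_k = ker ∂_k / im ∂_{k+1}:

  H_1: rank ker ∂_1 − rank ∂_2 = (13 − 6) − 6 = 1, and the invariant factors of ∂_2 are all 1, so H_1 ≅ Z.

H_1 = Z.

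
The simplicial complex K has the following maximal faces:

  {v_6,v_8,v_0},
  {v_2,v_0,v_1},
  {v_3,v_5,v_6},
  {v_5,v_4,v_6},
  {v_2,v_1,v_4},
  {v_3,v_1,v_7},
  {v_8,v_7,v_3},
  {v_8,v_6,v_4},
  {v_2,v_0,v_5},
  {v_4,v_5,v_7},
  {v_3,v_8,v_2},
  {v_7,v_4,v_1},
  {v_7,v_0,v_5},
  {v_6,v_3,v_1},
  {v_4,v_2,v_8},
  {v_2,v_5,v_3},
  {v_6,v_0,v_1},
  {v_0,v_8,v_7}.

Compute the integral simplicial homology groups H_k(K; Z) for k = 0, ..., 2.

H_0 = Z,  H_1 = Z^2,  H_2 = Z.

Take the total order v_0 < v_1 < v_2 < v_3 < v_4 < v_5 < v_6 < v_7 < v_8 on the vertex set. Then K (dimension 2) consists of the simplices:

  0-simplices (9): [v_0], [v_1], [v_2], [v_3], [v_4], [v_5], [v_6], [v_7], [v_8]
  1-simplices (27): (27 of them)
  2-simplices (18): (18 of them)

Hence C_0 ≅ Z^9, C_1 ≅ Z^27, C_2 ≅ Z^18.

The boundary map ∂_1: C_1 → C_0 maps an edge to its endpoints' difference, ∂[p,q] = q − p.
The 9×27 boundary matrix has rank 8 and Smith normal form diag(1,1,1,1,1,1,1,1).

Boundary ∂_2: C_2 → C_1 maps a triangle to the signed sum of its edges. For instance
  ∂[v_0,v_2,v_5] = [v_2,v_5] − [v_0,v_5] + [v_0,v_2],
  ∂[v_1,v_4,v_7] = [v_4,v_7] − [v_1,v_7] + [v_1,v_4].
The resulting 27×18 matrix has rank 17, and its Smith normal form has invariant factors (1,1,1,1,1,1,1,1,1,1,1,1,1,1,1,1,1).

Reading off H_k = ker ∂_k / im ∂_{k+1}:

  H_0: rank C_0 − rank ∂_1 = 9 − 8 = 1, and the invariant factors of ∂_1 are all 1, so H_0 = Z.
  H_1: rank ker ∂_1 − rank ∂_2 = (27 − 8) − 17 = 2, and the invariant factors of ∂_2 are all 1, so H_1 = Z^2.
  H_2: rank ker ∂_2 − rank ∂_3 = (18 − 17) − 0 = 1, and there is no ∂_3, so H_2 = Z.

As a check, the Euler characteristic is 9 − 27 + 18 = 0, which agrees with 1 − 2 + 1 = 0.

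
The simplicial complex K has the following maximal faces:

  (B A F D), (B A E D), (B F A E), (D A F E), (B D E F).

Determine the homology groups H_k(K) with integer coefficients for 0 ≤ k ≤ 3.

H_0 = Z,  H_1 = 0,  H_2 = 0,  H_3 = Z.

Fix the vertex order A < B < D < E < F and write every simplex with vertices in increasing order. Then dim K = 3 and the simplices of K are:

  0-simplices (5): A, B, D, E, F
  1-simplices (10): AB, AD, AE, AF, BD, BE, BF, DE, DF, EF
  2-simplices (10): ABD, ABE, ABF, ADE, ADF, AEF, BDE, BDF, BEF, DEF
  3-simplices (5): ABDE, ABDF, ABEF, ADEF, BDEF

Hence C_0 ≅ Z^5, C_1 ≅ Z^10, C_2 ≅ Z^10, C_3 ≅ Z^5.

Boundary ∂_1: C_1 → C_0 maps an edge to its endpoints' difference, ∂[p,q] = q − p.
As a 5×10 matrix over Z this has rank 4, with invariant factors (1,1,1,1).

Boundary ∂_2: C_2 → C_1 maps a triangle to the signed sum of its edges. For instance
  ∂ADE = DE − AE + AD,
  ∂BDE = DE − BE + BD.
The 10×10 boundary matrix has rank 6 and Smith normal form diag(1,1,1,1,1,1).

Boundary ∂_3: C_3 → C_2 sends each 3-simplex σ to the alternating sum Σ_i (−1)^i (σ with its i-th vertex removed). For instance
  ∂BDEF = DEF − BEF + BDF − BDE,
  ∂ABEF = BEF − AEF + ABF − ABE.
The resulting 10×5 matrix has rank 4, and its Smith normal form has invariant factors (1,1,1,1).

Computing H_k = (kernel of ∂_k) / (image of ∂_{k+1}):

  H_0: rank C_0 − rank ∂_1 = 5 − 4 = 1, and the invariant factors of ∂_1 are all 1, so H_0 = Z.
  H_1: rank ker ∂_1 − rank ∂_2 = (10 − 4) − 6 = 0, and the invariant factors of ∂_2 are all 1, so H_1 = 0.
  H_2: rank ker ∂_2 − rank ∂_3 = (10 − 6) − 4 = 0, and the invariant factors of ∂_3 are all 1, so H_2 = 0.
  H_3: rank ker ∂_3 − rank ∂_4 = (5 − 4) − 0 = 1, and there is no ∂_4, so H_3 = Z.

As a check, the Euler characteristic is 5 − 10 + 10 − 5 = 0, which agrees with 1 − 0 + 0 − 1 = 0.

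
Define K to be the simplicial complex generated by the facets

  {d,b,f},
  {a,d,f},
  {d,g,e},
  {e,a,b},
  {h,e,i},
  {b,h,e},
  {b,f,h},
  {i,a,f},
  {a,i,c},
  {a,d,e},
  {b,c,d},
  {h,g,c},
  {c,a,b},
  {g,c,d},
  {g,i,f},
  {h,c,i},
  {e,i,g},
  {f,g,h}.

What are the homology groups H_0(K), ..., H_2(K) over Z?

Take the total order a < b < c < d < e < f < g < h < i on the vertex set. Then K (dimension 2) consists of the simplices:

  0-simplices (9): a, b, c, d, e, f, g, h, i
  1-simplices (27): ab, ac, ad, ae, af, ai, bc, bd, be, bf, bh, cd, cg, ch, ci, de, df, dg, eg, eh, ei, fg, fh, fi, gh, gi, hi
  2-simplices (18): abc, abe, aci, ade, adf, afi, bcd, bdf, beh, bfh, cdg, cgh, chi, deg, egi, ehi, fgh, fgi

Hence C_0 ≅ Z^9, C_1 ≅ Z^27, C_2 ≅ Z^18.

Boundary ∂_1: C_1 → C_0 sends each edge [p,q] (with p < q) to q − p.
This gives a 9×27 integer matrix of rank 8; reducing to Smith normal form yields diagonal entries (1,1,1,1,1,1,1,1).

The boundary map ∂_2: C_2 → C_1 maps a triangle to the signed sum of its edges. For instance
  ∂deg = eg − dg + de,
  ∂adf = df − af + ad.
The resulting 27×18 matrix has rank 18, and its Smith normal form has invariant factors (1,1,1,1,1,1,1,1,1,1,1,1,1,1,1,1,1,2).

Computing H_k = (kernel of ∂_k) / (image of ∂_{k+1}):

  H_0: rank C_0 − rank ∂_1 = 9 − 8 = 1, and the invariant factors of ∂_1 are all 1, so H_0 = Z.
  H_1: rank ker ∂_1 − rank ∂_2 = (27 − 8) − 18 = 1, and ∂_2 has invariant factor 2 > 1, so H_1 = Z ⊕ Z/2.
  H_2: rank ker ∂_2 − rank ∂_3 = (18 − 18) − 0 = 0, and there is no ∂_3, so H_2 = 0.

(K is a triangulation of the Klein bottle.)

H_0 ≅ Z,  H_1 ≅ Z ⊕ Z/2,  H_2 = 0.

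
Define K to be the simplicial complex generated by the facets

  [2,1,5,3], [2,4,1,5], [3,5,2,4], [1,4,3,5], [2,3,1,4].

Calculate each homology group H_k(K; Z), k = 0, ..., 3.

Take the total order 1 < 2 < 3 < 4 < 5 on the vertex set. Then K (dimension 3) consists of the simplices:

  0-simplices (5): [1], [2], [3], [4], [5]
  1-simplices (10): [1,2], [1,3], [1,4], [1,5], [2,3], [2,4], [2,5], [3,4], [3,5], [4,5]
  2-simplices (10): [1,2,3], [1,2,4], [1,2,5], [1,3,4], [1,3,5], [1,4,5], [2,3,4], [2,3,5], [2,4,5], [3,4,5]
  3-simplices (5): [1,2,3,4], [1,2,3,5], [1,2,4,5], [1,3,4,5], [2,3,4,5]

Hence C_0 ≅ Z^5, C_1 ≅ Z^10, C_2 ≅ Z^10, C_3 ≅ Z^5.

∂_1: C_1 → C_0 sends each edge [p,q] (with p < q) to q − p. For instance
  ∂[3,5] = [5] − [3].
The resulting 5×10 matrix has rank 4, and its Smith normal form has invariant factors (1,1,1,1).

The boundary map ∂_2: C_2 → C_1 sends each 2-simplex [p,q,r] to [q,r] − [p,r] + [p,q]. For instance
  ∂[2,3,5] = [3,5] − [2,5] + [2,3],
  ∂[1,2,5] = [2,5] − [1,5] + [1,2].
The 10×10 boundary matrix has rank 6 and Smith normal form diag(1,1,1,1,1,1).

The boundary map ∂_3: C_3 → C_2 sends each 3-simplex σ to the alternating sum Σ_i (−1)^i (σ with its i-th vertex removed). For instance
  ∂[1,2,3,5] = [2,3,5] − [1,3,5] + [1,2,5] − [1,2,3],
  ∂[1,2,3,4] = [2,3,4] − [1,3,4] + [1,2,4] − [1,2,3].
The 10×5 boundary matrix has rank 4 and Smith normal form diag(1,1,1,1).

Computing H_k = (kernel of ∂_k) / (image of ∂_{k+1}):

  H_0: rank C_0 − rank ∂_1 = 5 − 4 = 1, and the invariant factors of ∂_1 are all 1, so H_0 ≅ Z.
  H_1: rank ker ∂_1 − rank ∂_2 = (10 − 4) − 6 = 0, and the invariant factors of ∂_2 are all 1, so H_1 ≅ 0.
  H_2: rank ker ∂_2 − rank ∂_3 = (10 − 6) − 4 = 0, and the invariant factors of ∂_3 are all 1, so H_2 ≅ 0.
  H_3: rank ker ∂_3 − rank ∂_4 = (5 − 4) − 0 = 1, and there is no ∂_4, so H_3 ≅ Z.

As a check, the Euler characteristic is 5 − 10 + 10 − 5 = 0, which agrees with 1 − 0 + 0 − 1 = 0.

H_0 = Z,  H_1 = 0,  H_2 = 0,  H_3 = Z.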